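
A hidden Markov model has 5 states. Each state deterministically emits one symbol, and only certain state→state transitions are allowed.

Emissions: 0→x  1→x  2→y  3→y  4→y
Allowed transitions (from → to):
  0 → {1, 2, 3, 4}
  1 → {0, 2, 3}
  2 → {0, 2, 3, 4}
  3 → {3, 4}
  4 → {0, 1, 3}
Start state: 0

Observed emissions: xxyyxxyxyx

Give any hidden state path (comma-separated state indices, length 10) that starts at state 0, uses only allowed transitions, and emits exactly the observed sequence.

0,1,2,4,1,0,4,0,4,1

  pos 0: x in {0,1}, choose 0; start
  pos 1: x in {0,1}, choose 1; 0->1 ok
  pos 2: y in {2,3,4}, choose 2; 1->2 ok
  pos 3: y in {2,3,4}, choose 4; 2->4 ok
  pos 4: x in {0,1}, choose 1; 4->1 ok
  pos 5: x in {0,1}, choose 0; 1->0 ok
  pos 6: y in {2,3,4}, choose 4; 0->4 ok
  pos 7: x in {0,1}, choose 0; 4->0 ok
  pos 8: y in {2,3,4}, choose 4; 0->4 ok
  pos 9: x in {0,1}, choose 1; 4->1 ok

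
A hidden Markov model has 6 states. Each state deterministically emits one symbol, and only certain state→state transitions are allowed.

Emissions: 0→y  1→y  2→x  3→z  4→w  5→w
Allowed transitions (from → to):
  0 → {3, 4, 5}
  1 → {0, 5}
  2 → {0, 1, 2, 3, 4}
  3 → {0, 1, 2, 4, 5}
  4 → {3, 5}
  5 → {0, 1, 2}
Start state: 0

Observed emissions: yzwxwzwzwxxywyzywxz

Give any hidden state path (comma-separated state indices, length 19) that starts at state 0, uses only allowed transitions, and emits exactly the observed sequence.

0,3,5,2,4,3,4,3,5,2,2,1,5,0,3,1,5,2,3

  [0] y  {0,1}  => 0  start
  [1] z  {3}  => 3  0->3 ok
  [2] w  {4,5}  => 5  3->5 ok
  [3] x  {2}  => 2  5->2 ok
  [4] w  {4,5}  => 4  2->4 ok
  [5] z  {3}  => 3  4->3 ok
  [6] w  {4,5}  => 4  3->4 ok
  [7] z  {3}  => 3  4->3 ok
  [8] w  {4,5}  => 5  3->5 ok
  [9] x  {2}  => 2  5->2 ok
  [10] x  {2}  => 2  2->2 ok
  [11] y  {0,1}  => 1  2->1 ok
  [12] w  {4,5}  => 5  1->5 ok
  [13] y  {0,1}  => 0  5->0 ok
  [14] z  {3}  => 3  0->3 ok
  [15] y  {0,1}  => 1  3->1 ok
  [16] w  {4,5}  => 5  1->5 ok
  [17] x  {2}  => 2  5->2 ok
  [18] z  {3}  => 3  2->3 ok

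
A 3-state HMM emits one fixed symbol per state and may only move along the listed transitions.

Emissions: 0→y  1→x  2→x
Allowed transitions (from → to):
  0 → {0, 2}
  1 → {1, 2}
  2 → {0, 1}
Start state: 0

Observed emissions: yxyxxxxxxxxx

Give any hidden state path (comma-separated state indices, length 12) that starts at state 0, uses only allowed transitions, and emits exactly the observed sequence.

0,2,0,2,1,1,2,1,2,1,1,2

  [0] y  {0}  => 0  start
  [1] x  {1,2}  => 2  0->2 ok
  [2] y  {0}  => 0  2->0 ok
  [3] x  {1,2}  => 2  0->2 ok
  [4] x  {1,2}  => 1  2->1 ok
  [5] x  {1,2}  => 1  1->1 ok
  [6] x  {1,2}  => 2  1->2 ok
  [7] x  {1,2}  => 1  2->1 ok
  [8] x  {1,2}  => 2  1->2 ok
  [9] x  {1,2}  => 1  2->1 ok
  [10] x  {1,2}  => 1  1->1 ok
  [11] x  {1,2}  => 2  1->2 ok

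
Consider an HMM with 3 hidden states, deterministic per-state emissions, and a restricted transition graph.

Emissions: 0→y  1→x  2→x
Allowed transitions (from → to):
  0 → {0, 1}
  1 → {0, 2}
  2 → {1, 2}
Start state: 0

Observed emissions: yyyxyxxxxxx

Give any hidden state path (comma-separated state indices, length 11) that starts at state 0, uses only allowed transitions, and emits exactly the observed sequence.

0,0,0,1,0,1,2,2,2,2,1

  0: obs=y cand={0} pick 0 [start]
  1: obs=y cand={0} pick 0 [0->0 ok]
  2: obs=y cand={0} pick 0 [0->0 ok]
  3: obs=x cand={1,2} pick 1 [0->1 ok]
  4: obs=y cand={0} pick 0 [1->0 ok]
  5: obs=x cand={1,2} pick 1 [0->1 ok]
  6: obs=x cand={1,2} pick 2 [1->2 ok]
  7: obs=x cand={1,2} pick 2 [2->2 ok]
  8: obs=x cand={1,2} pick 2 [2->2 ok]
  9: obs=x cand={1,2} pick 2 [2->2 ok]
  10: obs=x cand={1,2} pick 1 [2->1 ok]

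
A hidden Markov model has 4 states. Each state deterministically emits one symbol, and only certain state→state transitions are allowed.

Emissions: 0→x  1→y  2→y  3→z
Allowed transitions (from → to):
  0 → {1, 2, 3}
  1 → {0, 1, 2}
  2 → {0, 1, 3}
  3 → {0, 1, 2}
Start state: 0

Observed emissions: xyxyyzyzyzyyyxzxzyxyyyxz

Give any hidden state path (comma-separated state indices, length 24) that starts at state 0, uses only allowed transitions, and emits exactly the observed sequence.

0,2,0,1,2,3,2,3,2,3,1,2,1,0,3,0,3,2,0,2,1,1,0,3

  pos 0: x in {0}, choose 0; start
  pos 1: y in {1,2}, choose 2; 0->2 ok
  pos 2: x in {0}, choose 0; 2->0 ok
  pos 3: y in {1,2}, choose 1; 0->1 ok
  pos 4: y in {1,2}, choose 2; 1->2 ok
  pos 5: z in {3}, choose 3; 2->3 ok
  pos 6: y in {1,2}, choose 2; 3->2 ok
  pos 7: z in {3}, choose 3; 2->3 ok
  pos 8: y in {1,2}, choose 2; 3->2 ok
  pos 9: z in {3}, choose 3; 2->3 ok
  pos 10: y in {1,2}, choose 1; 3->1 ok
  pos 11: y in {1,2}, choose 2; 1->2 ok
  pos 12: y in {1,2}, choose 1; 2->1 ok
  pos 13: x in {0}, choose 0; 1->0 ok
  pos 14: z in {3}, choose 3; 0->3 ok
  pos 15: x in {0}, choose 0; 3->0 ok
  pos 16: z in {3}, choose 3; 0->3 ok
  pos 17: y in {1,2}, choose 2; 3->2 ok
  pos 18: x in {0}, choose 0; 2->0 ok
  pos 19: y in {1,2}, choose 2; 0->2 ok
  pos 20: y in {1,2}, choose 1; 2->1 ok
  pos 21: y in {1,2}, choose 1; 1->1 ok
  pos 22: x in {0}, choose 0; 1->0 ok
  pos 23: z in {3}, choose 3; 0->3 ok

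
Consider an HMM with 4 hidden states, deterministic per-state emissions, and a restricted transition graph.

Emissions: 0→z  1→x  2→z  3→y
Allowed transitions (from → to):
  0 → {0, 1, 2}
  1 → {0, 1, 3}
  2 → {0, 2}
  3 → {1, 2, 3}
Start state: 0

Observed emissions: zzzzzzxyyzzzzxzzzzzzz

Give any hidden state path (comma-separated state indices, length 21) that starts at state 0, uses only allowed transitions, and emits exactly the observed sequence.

0,2,0,2,2,0,1,3,3,2,0,0,0,1,0,0,2,0,2,2,0

  0: obs=z cand={0,2} pick 0 [start]
  1: obs=z cand={0,2} pick 2 [0->2 ok]
  2: obs=z cand={0,2} pick 0 [2->0 ok]
  3: obs=z cand={0,2} pick 2 [0->2 ok]
  4: obs=z cand={0,2} pick 2 [2->2 ok]
  5: obs=z cand={0,2} pick 0 [2->0 ok]
  6: obs=x cand={1} pick 1 [0->1 ok]
  7: obs=y cand={3} pick 3 [1->3 ok]
  8: obs=y cand={3} pick 3 [3->3 ok]
  9: obs=z cand={0,2} pick 2 [3->2 ok]
  10: obs=z cand={0,2} pick 0 [2->0 ok]
  11: obs=z cand={0,2} pick 0 [0->0 ok]
  12: obs=z cand={0,2} pick 0 [0->0 ok]
  13: obs=x cand={1} pick 1 [0->1 ok]
  14: obs=z cand={0,2} pick 0 [1->0 ok]
  15: obs=z cand={0,2} pick 0 [0->0 ok]
  16: obs=z cand={0,2} pick 2 [0->2 ok]
  17: obs=z cand={0,2} pick 0 [2->0 ok]
  18: obs=z cand={0,2} pick 2 [0->2 ok]
  19: obs=z cand={0,2} pick 2 [2->2 ok]
  20: obs=z cand={0,2} pick 0 [2->0 ok]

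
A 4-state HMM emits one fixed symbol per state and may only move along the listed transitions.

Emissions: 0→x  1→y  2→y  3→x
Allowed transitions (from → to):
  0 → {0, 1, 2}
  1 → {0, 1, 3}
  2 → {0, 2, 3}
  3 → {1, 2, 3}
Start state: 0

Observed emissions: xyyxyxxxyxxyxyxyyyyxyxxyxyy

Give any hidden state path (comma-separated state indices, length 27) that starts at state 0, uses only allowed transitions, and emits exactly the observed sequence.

  t0 'x' -> {0,3}, take 0 (start)
  t1 'y' -> {1,2}, take 1 (0->1 ok)
  t2 'y' -> {1,2}, take 1 (1->1 ok)
  t3 'x' -> {0,3}, take 3 (1->3 ok)
  t4 'y' -> {1,2}, take 2 (3->2 ok)
  t5 'x' -> {0,3}, take 0 (2->0 ok)
  t6 'x' -> {0,3}, take 0 (0->0 ok)
  t7 'x' -> {0,3}, take 0 (0->0 ok)
  t8 'y' -> {1,2}, take 2 (0->2 ok)
  t9 'x' -> {0,3}, take 3 (2->3 ok)
  t10 'x' -> {0,3}, take 3 (3->3 ok)
  t11 'y' -> {1,2}, take 2 (3->2 ok)
  t12 'x' -> {0,3}, take 3 (2->3 ok)
  t13 'y' -> {1,2}, take 1 (3->1 ok)
  t14 'x' -> {0,3}, take 3 (1->3 ok)
  t15 'y' -> {1,2}, take 1 (3->1 ok)
  t16 'y' -> {1,2}, take 1 (1->1 ok)
  t17 'y' -> {1,2}, take 1 (1->1 ok)
  t18 'y' -> {1,2}, take 1 (1->1 ok)
  t19 'x' -> {0,3}, take 0 (1->0 ok)
  t20 'y' -> {1,2}, take 1 (0->1 ok)
  t21 'x' -> {0,3}, take 3 (1->3 ok)
  t22 'x' -> {0,3}, take 3 (3->3 ok)
  t23 'y' -> {1,2}, take 2 (3->2 ok)
  t24 'x' -> {0,3}, take 0 (2->0 ok)
  t25 'y' -> {1,2}, take 1 (0->1 ok)
  t26 'y' -> {1,2}, take 1 (1->1 ok)

0,1,1,3,2,0,0,0,2,3,3,2,3,1,3,1,1,1,1,0,1,3,3,2,0,1,1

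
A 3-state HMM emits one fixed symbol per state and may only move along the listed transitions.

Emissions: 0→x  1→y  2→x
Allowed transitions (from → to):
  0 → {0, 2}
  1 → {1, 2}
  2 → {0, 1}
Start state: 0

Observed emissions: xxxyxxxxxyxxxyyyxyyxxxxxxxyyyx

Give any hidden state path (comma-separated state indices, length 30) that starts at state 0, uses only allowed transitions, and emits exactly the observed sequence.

0,0,2,1,2,0,0,0,2,1,2,0,2,1,1,1,2,1,1,2,0,0,0,0,0,2,1,1,1,2

  pos 0: x in {0,2}, choose 0; start
  pos 1: x in {0,2}, choose 0; 0->0 ok
  pos 2: x in {0,2}, choose 2; 0->2 ok
  pos 3: y in {1}, choose 1; 2->1 ok
  pos 4: x in {0,2}, choose 2; 1->2 ok
  pos 5: x in {0,2}, choose 0; 2->0 ok
  pos 6: x in {0,2}, choose 0; 0->0 ok
  pos 7: x in {0,2}, choose 0; 0->0 ok
  pos 8: x in {0,2}, choose 2; 0->2 ok
  pos 9: y in {1}, choose 1; 2->1 ok
  pos 10: x in {0,2}, choose 2; 1->2 ok
  pos 11: x in {0,2}, choose 0; 2->0 ok
  pos 12: x in {0,2}, choose 2; 0->2 ok
  pos 13: y in {1}, choose 1; 2->1 ok
  pos 14: y in {1}, choose 1; 1->1 ok
  pos 15: y in {1}, choose 1; 1->1 ok
  pos 16: x in {0,2}, choose 2; 1->2 ok
  pos 17: y in {1}, choose 1; 2->1 ok
  pos 18: y in {1}, choose 1; 1->1 ok
  pos 19: x in {0,2}, choose 2; 1->2 ok
  pos 20: x in {0,2}, choose 0; 2->0 ok
  pos 21: x in {0,2}, choose 0; 0->0 ok
  pos 22: x in {0,2}, choose 0; 0->0 ok
  pos 23: x in {0,2}, choose 0; 0->0 ok
  pos 24: x in {0,2}, choose 0; 0->0 ok
  pos 25: x in {0,2}, choose 2; 0->2 ok
  pos 26: y in {1}, choose 1; 2->1 ok
  pos 27: y in {1}, choose 1; 1->1 ok
  pos 28: y in {1}, choose 1; 1->1 ok
  pos 29: x in {0,2}, choose 2; 1->2 ok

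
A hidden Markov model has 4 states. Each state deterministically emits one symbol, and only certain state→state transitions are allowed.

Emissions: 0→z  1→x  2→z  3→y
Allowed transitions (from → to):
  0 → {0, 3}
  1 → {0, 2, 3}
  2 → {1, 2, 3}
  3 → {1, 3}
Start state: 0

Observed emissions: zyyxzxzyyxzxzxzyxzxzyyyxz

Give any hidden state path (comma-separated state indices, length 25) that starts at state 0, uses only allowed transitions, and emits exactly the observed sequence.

0,3,3,1,2,1,0,3,3,1,2,1,2,1,0,3,1,2,1,2,3,3,3,1,0

  t0 'z' -> {0,2}, take 0 (start)
  t1 'y' -> {3}, take 3 (0->3 ok)
  t2 'y' -> {3}, take 3 (3->3 ok)
  t3 'x' -> {1}, take 1 (3->1 ok)
  t4 'z' -> {0,2}, take 2 (1->2 ok)
  t5 'x' -> {1}, take 1 (2->1 ok)
  t6 'z' -> {0,2}, take 0 (1->0 ok)
  t7 'y' -> {3}, take 3 (0->3 ok)
  t8 'y' -> {3}, take 3 (3->3 ok)
  t9 'x' -> {1}, take 1 (3->1 ok)
  t10 'z' -> {0,2}, take 2 (1->2 ok)
  t11 'x' -> {1}, take 1 (2->1 ok)
  t12 'z' -> {0,2}, take 2 (1->2 ok)
  t13 'x' -> {1}, take 1 (2->1 ok)
  t14 'z' -> {0,2}, take 0 (1->0 ok)
  t15 'y' -> {3}, take 3 (0->3 ok)
  t16 'x' -> {1}, take 1 (3->1 ok)
  t17 'z' -> {0,2}, take 2 (1->2 ok)
  t18 'x' -> {1}, take 1 (2->1 ok)
  t19 'z' -> {0,2}, take 2 (1->2 ok)
  t20 'y' -> {3}, take 3 (2->3 ok)
  t21 'y' -> {3}, take 3 (3->3 ok)
  t22 'y' -> {3}, take 3 (3->3 ok)
  t23 'x' -> {1}, take 1 (3->1 ok)
  t24 'z' -> {0,2}, take 0 (1->0 ok)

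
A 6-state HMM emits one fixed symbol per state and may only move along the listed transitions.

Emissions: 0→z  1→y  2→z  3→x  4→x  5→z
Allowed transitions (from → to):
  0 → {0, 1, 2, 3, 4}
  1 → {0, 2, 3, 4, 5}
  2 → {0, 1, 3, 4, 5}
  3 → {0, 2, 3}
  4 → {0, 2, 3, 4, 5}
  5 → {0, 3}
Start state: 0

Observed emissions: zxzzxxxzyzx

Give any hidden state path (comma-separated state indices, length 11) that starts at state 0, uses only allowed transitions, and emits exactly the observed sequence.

  t0 'z' -> {0,2,5}, take 0 (start)
  t1 'x' -> {3,4}, take 4 (0->4 ok)
  t2 'z' -> {0,2,5}, take 5 (4->5 ok)
  t3 'z' -> {0,2,5}, take 0 (5->0 ok)
  t4 'x' -> {3,4}, take 4 (0->4 ok)
  t5 'x' -> {3,4}, take 3 (4->3 ok)
  t6 'x' -> {3,4}, take 3 (3->3 ok)
  t7 'z' -> {0,2,5}, take 2 (3->2 ok)
  t8 'y' -> {1}, take 1 (2->1 ok)
  t9 'z' -> {0,2,5}, take 0 (1->0 ok)
  t10 'x' -> {3,4}, take 4 (0->4 ok)

0,4,5,0,4,3,3,2,1,0,4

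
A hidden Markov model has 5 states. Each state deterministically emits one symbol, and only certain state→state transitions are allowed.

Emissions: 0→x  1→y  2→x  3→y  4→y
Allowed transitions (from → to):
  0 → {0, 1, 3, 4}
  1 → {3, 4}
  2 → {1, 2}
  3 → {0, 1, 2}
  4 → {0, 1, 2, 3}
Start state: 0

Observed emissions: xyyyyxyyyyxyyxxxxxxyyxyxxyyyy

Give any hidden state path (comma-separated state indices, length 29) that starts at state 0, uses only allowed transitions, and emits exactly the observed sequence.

0,1,4,1,3,2,1,4,1,3,0,1,4,2,2,2,2,2,2,1,4,0,3,2,2,1,4,1,3

  0: obs=x cand={0,2} pick 0 [start]
  1: obs=y cand={1,3,4} pick 1 [0->1 ok]
  2: obs=y cand={1,3,4} pick 4 [1->4 ok]
  3: obs=y cand={1,3,4} pick 1 [4->1 ok]
  4: obs=y cand={1,3,4} pick 3 [1->3 ok]
  5: obs=x cand={0,2} pick 2 [3->2 ok]
  6: obs=y cand={1,3,4} pick 1 [2->1 ok]
  7: obs=y cand={1,3,4} pick 4 [1->4 ok]
  8: obs=y cand={1,3,4} pick 1 [4->1 ok]
  9: obs=y cand={1,3,4} pick 3 [1->3 ok]
  10: obs=x cand={0,2} pick 0 [3->0 ok]
  11: obs=y cand={1,3,4} pick 1 [0->1 ok]
  12: obs=y cand={1,3,4} pick 4 [1->4 ok]
  13: obs=x cand={0,2} pick 2 [4->2 ok]
  14: obs=x cand={0,2} pick 2 [2->2 ok]
  15: obs=x cand={0,2} pick 2 [2->2 ok]
  16: obs=x cand={0,2} pick 2 [2->2 ok]
  17: obs=x cand={0,2} pick 2 [2->2 ok]
  18: obs=x cand={0,2} pick 2 [2->2 ok]
  19: obs=y cand={1,3,4} pick 1 [2->1 ok]
  20: obs=y cand={1,3,4} pick 4 [1->4 ok]
  21: obs=x cand={0,2} pick 0 [4->0 ok]
  22: obs=y cand={1,3,4} pick 3 [0->3 ok]
  23: obs=x cand={0,2} pick 2 [3->2 ok]
  24: obs=x cand={0,2} pick 2 [2->2 ok]
  25: obs=y cand={1,3,4} pick 1 [2->1 ok]
  26: obs=y cand={1,3,4} pick 4 [1->4 ok]
  27: obs=y cand={1,3,4} pick 1 [4->1 ok]
  28: obs=y cand={1,3,4} pick 3 [1->3 ok]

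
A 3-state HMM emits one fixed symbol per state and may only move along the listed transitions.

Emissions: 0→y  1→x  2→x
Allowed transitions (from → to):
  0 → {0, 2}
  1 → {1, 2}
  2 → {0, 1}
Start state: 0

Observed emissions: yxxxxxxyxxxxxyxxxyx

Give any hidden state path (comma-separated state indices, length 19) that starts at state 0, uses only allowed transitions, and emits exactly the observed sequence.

  0: obs=y cand={0} pick 0 [start]
  1: obs=x cand={1,2} pick 2 [0->2 ok]
  2: obs=x cand={1,2} pick 1 [2->1 ok]
  3: obs=x cand={1,2} pick 1 [1->1 ok]
  4: obs=x cand={1,2} pick 2 [1->2 ok]
  5: obs=x cand={1,2} pick 1 [2->1 ok]
  6: obs=x cand={1,2} pick 2 [1->2 ok]
  7: obs=y cand={0} pick 0 [2->0 ok]
  8: obs=x cand={1,2} pick 2 [0->2 ok]
  9: obs=x cand={1,2} pick 1 [2->1 ok]
  10: obs=x cand={1,2} pick 2 [1->2 ok]
  11: obs=x cand={1,2} pick 1 [2->1 ok]
  12: obs=x cand={1,2} pick 2 [1->2 ok]
  13: obs=y cand={0} pick 0 [2->0 ok]
  14: obs=x cand={1,2} pick 2 [0->2 ok]
  15: obs=x cand={1,2} pick 1 [2->1 ok]
  16: obs=x cand={1,2} pick 2 [1->2 ok]
  17: obs=y cand={0} pick 0 [2->0 ok]
  18: obs=x cand={1,2} pick 2 [0->2 ok]

0,2,1,1,2,1,2,0,2,1,2,1,2,0,2,1,2,0,2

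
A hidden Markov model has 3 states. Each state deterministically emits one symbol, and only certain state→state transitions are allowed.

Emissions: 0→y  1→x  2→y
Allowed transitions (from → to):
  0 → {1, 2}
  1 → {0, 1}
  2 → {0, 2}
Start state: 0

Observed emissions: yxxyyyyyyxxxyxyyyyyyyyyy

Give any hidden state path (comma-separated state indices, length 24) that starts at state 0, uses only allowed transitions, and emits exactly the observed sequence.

  [0] y  {0,2}  => 0  start
  [1] x  {1}  => 1  0->1 ok
  [2] x  {1}  => 1  1->1 ok
  [3] y  {0,2}  => 0  1->0 ok
  [4] y  {0,2}  => 2  0->2 ok
  [5] y  {0,2}  => 2  2->2 ok
  [6] y  {0,2}  => 0  2->0 ok
  [7] y  {0,2}  => 2  0->2 ok
  [8] y  {0,2}  => 0  2->0 ok
  [9] x  {1}  => 1  0->1 ok
  [10] x  {1}  => 1  1->1 ok
  [11] x  {1}  => 1  1->1 ok
  [12] y  {0,2}  => 0  1->0 ok
  [13] x  {1}  => 1  0->1 ok
  [14] y  {0,2}  => 0  1->0 ok
  [15] y  {0,2}  => 2  0->2 ok
  [16] y  {0,2}  => 2  2->2 ok
  [17] y  {0,2}  => 2  2->2 ok
  [18] y  {0,2}  => 2  2->2 ok
  [19] y  {0,2}  => 2  2->2 ok
  [20] y  {0,2}  => 0  2->0 ok
  [21] y  {0,2}  => 2  0->2 ok
  [22] y  {0,2}  => 2  2->2 ok
  [23] y  {0,2}  => 2  2->2 ok

0,1,1,0,2,2,0,2,0,1,1,1,0,1,0,2,2,2,2,2,0,2,2,2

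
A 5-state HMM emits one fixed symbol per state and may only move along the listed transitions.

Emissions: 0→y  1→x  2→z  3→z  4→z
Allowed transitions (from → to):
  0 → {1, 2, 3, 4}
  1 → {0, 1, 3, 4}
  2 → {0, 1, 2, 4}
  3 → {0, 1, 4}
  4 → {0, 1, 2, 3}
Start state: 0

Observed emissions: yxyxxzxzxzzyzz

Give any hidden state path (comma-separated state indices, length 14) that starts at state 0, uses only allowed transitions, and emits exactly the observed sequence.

0,1,0,1,1,3,1,3,1,4,2,0,3,4

  pos 0: y in {0}, choose 0; start
  pos 1: x in {1}, choose 1; 0->1 ok
  pos 2: y in {0}, choose 0; 1->0 ok
  pos 3: x in {1}, choose 1; 0->1 ok
  pos 4: x in {1}, choose 1; 1->1 ok
  pos 5: z in {2,3,4}, choose 3; 1->3 ok
  pos 6: x in {1}, choose 1; 3->1 ok
  pos 7: z in {2,3,4}, choose 3; 1->3 ok
  pos 8: x in {1}, choose 1; 3->1 ok
  pos 9: z in {2,3,4}, choose 4; 1->4 ok
  pos 10: z in {2,3,4}, choose 2; 4->2 ok
  pos 11: y in {0}, choose 0; 2->0 ok
  pos 12: z in {2,3,4}, choose 3; 0->3 ok
  pos 13: z in {2,3,4}, choose 4; 3->4 ok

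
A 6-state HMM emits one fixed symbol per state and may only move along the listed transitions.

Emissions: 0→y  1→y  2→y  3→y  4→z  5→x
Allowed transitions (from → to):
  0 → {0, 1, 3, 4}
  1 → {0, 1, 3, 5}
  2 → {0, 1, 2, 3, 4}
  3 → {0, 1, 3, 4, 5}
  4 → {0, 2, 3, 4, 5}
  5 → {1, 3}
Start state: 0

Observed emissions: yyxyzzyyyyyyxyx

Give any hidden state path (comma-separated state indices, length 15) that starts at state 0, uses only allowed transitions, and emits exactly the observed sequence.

  pos 0: y in {0,1,2,3}, choose 0; start
  pos 1: y in {0,1,2,3}, choose 3; 0->3 ok
  pos 2: x in {5}, choose 5; 3->5 ok
  pos 3: y in {0,1,2,3}, choose 3; 5->3 ok
  pos 4: z in {4}, choose 4; 3->4 ok
  pos 5: z in {4}, choose 4; 4->4 ok
  pos 6: y in {0,1,2,3}, choose 2; 4->2 ok
  pos 7: y in {0,1,2,3}, choose 2; 2->2 ok
  pos 8: y in {0,1,2,3}, choose 1; 2->1 ok
  pos 9: y in {0,1,2,3}, choose 3; 1->3 ok
  pos 10: y in {0,1,2,3}, choose 1; 3->1 ok
  pos 11: y in {0,1,2,3}, choose 3; 1->3 ok
  pos 12: x in {5}, choose 5; 3->5 ok
  pos 13: y in {0,1,2,3}, choose 3; 5->3 ok
  pos 14: x in {5}, choose 5; 3->5 ok

0,3,5,3,4,4,2,2,1,3,1,3,5,3,5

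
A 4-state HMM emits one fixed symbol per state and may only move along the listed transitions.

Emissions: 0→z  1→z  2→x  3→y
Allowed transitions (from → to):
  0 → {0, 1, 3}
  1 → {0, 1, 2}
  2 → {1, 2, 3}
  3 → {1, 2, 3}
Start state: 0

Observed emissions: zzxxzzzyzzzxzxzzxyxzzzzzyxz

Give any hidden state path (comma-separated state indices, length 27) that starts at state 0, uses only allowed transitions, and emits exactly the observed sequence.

  0: obs=z cand={0,1} pick 0 [start]
  1: obs=z cand={0,1} pick 1 [0->1 ok]
  2: obs=x cand={2} pick 2 [1->2 ok]
  3: obs=x cand={2} pick 2 [2->2 ok]
  4: obs=z cand={0,1} pick 1 [2->1 ok]
  5: obs=z cand={0,1} pick 0 [1->0 ok]
  6: obs=z cand={0,1} pick 0 [0->0 ok]
  7: obs=y cand={3} pick 3 [0->3 ok]
  8: obs=z cand={0,1} pick 1 [3->1 ok]
  9: obs=z cand={0,1} pick 0 [1->0 ok]
  10: obs=z cand={0,1} pick 1 [0->1 ok]
  11: obs=x cand={2} pick 2 [1->2 ok]
  12: obs=z cand={0,1} pick 1 [2->1 ok]
  13: obs=x cand={2} pick 2 [1->2 ok]
  14: obs=z cand={0,1} pick 1 [2->1 ok]
  15: obs=z cand={0,1} pick 1 [1->1 ok]
  16: obs=x cand={2} pick 2 [1->2 ok]
  17: obs=y cand={3} pick 3 [2->3 ok]
  18: obs=x cand={2} pick 2 [3->2 ok]
  19: obs=z cand={0,1} pick 1 [2->1 ok]
  20: obs=z cand={0,1} pick 1 [1->1 ok]
  21: obs=z cand={0,1} pick 0 [1->0 ok]
  22: obs=z cand={0,1} pick 0 [0->0 ok]
  23: obs=z cand={0,1} pick 0 [0->0 ok]
  24: obs=y cand={3} pick 3 [0->3 ok]
  25: obs=x cand={2} pick 2 [3->2 ok]
  26: obs=z cand={0,1} pick 1 [2->1 ok]

0,1,2,2,1,0,0,3,1,0,1,2,1,2,1,1,2,3,2,1,1,0,0,0,3,2,1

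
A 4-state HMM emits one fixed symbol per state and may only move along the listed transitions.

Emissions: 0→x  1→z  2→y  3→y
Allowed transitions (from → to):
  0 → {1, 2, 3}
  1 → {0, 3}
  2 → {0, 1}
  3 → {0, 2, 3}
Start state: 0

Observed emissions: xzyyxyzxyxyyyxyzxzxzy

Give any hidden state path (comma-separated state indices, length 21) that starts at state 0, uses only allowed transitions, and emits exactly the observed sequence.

0,1,3,2,0,2,1,0,2,0,3,3,3,0,2,1,0,1,0,1,3

  t0 'x' -> {0}, take 0 (start)
  t1 'z' -> {1}, take 1 (0->1 ok)
  t2 'y' -> {2,3}, take 3 (1->3 ok)
  t3 'y' -> {2,3}, take 2 (3->2 ok)
  t4 'x' -> {0}, take 0 (2->0 ok)
  t5 'y' -> {2,3}, take 2 (0->2 ok)
  t6 'z' -> {1}, take 1 (2->1 ok)
  t7 'x' -> {0}, take 0 (1->0 ok)
  t8 'y' -> {2,3}, take 2 (0->2 ok)
  t9 'x' -> {0}, take 0 (2->0 ok)
  t10 'y' -> {2,3}, take 3 (0->3 ok)
  t11 'y' -> {2,3}, take 3 (3->3 ok)
  t12 'y' -> {2,3}, take 3 (3->3 ok)
  t13 'x' -> {0}, take 0 (3->0 ok)
  t14 'y' -> {2,3}, take 2 (0->2 ok)
  t15 'z' -> {1}, take 1 (2->1 ok)
  t16 'x' -> {0}, take 0 (1->0 ok)
  t17 'z' -> {1}, take 1 (0->1 ok)
  t18 'x' -> {0}, take 0 (1->0 ok)
  t19 'z' -> {1}, take 1 (0->1 ok)
  t20 'y' -> {2,3}, take 3 (1->3 ok)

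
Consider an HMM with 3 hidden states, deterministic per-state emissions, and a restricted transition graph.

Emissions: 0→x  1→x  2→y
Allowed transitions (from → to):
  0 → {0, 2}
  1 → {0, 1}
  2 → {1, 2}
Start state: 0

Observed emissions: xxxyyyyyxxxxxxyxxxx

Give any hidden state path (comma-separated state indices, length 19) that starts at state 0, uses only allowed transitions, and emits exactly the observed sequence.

  0: obs=x cand={0,1} pick 0 [start]
  1: obs=x cand={0,1} pick 0 [0->0 ok]
  2: obs=x cand={0,1} pick 0 [0->0 ok]
  3: obs=y cand={2} pick 2 [0->2 ok]
  4: obs=y cand={2} pick 2 [2->2 ok]
  5: obs=y cand={2} pick 2 [2->2 ok]
  6: obs=y cand={2} pick 2 [2->2 ok]
  7: obs=y cand={2} pick 2 [2->2 ok]
  8: obs=x cand={0,1} pick 1 [2->1 ok]
  9: obs=x cand={0,1} pick 1 [1->1 ok]
  10: obs=x cand={0,1} pick 1 [1->1 ok]
  11: obs=x cand={0,1} pick 1 [1->1 ok]
  12: obs=x cand={0,1} pick 0 [1->0 ok]
  13: obs=x cand={0,1} pick 0 [0->0 ok]
  14: obs=y cand={2} pick 2 [0->2 ok]
  15: obs=x cand={0,1} pick 1 [2->1 ok]
  16: obs=x cand={0,1} pick 1 [1->1 ok]
  17: obs=x cand={0,1} pick 1 [1->1 ok]
  18: obs=x cand={0,1} pick 0 [1->0 ok]

0,0,0,2,2,2,2,2,1,1,1,1,0,0,2,1,1,1,0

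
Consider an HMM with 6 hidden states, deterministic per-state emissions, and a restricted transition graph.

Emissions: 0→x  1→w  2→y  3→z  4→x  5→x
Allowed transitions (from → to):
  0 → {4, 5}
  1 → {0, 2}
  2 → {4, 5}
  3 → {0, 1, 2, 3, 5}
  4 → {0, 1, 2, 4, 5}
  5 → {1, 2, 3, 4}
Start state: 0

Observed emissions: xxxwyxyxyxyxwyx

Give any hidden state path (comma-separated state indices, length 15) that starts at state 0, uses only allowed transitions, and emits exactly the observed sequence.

  pos 0: x in {0,4,5}, choose 0; start
  pos 1: x in {0,4,5}, choose 4; 0->4 ok
  pos 2: x in {0,4,5}, choose 4; 4->4 ok
  pos 3: w in {1}, choose 1; 4->1 ok
  pos 4: y in {2}, choose 2; 1->2 ok
  pos 5: x in {0,4,5}, choose 5; 2->5 ok
  pos 6: y in {2}, choose 2; 5->2 ok
  pos 7: x in {0,4,5}, choose 5; 2->5 ok
  pos 8: y in {2}, choose 2; 5->2 ok
  pos 9: x in {0,4,5}, choose 4; 2->4 ok
  pos 10: y in {2}, choose 2; 4->2 ok
  pos 11: x in {0,4,5}, choose 5; 2->5 ok
  pos 12: w in {1}, choose 1; 5->1 ok
  pos 13: y in {2}, choose 2; 1->2 ok
  pos 14: x in {0,4,5}, choose 5; 2->5 ok

0,4,4,1,2,5,2,5,2,4,2,5,1,2,5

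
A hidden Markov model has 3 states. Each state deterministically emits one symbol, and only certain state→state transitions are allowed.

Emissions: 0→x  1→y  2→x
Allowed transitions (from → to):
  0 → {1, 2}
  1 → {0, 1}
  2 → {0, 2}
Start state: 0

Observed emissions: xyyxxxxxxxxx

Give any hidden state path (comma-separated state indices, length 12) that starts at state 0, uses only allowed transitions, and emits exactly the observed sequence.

0,1,1,0,2,2,0,2,0,2,2,2

  t0 'x' -> {0,2}, take 0 (start)
  t1 'y' -> {1}, take 1 (0->1 ok)
  t2 'y' -> {1}, take 1 (1->1 ok)
  t3 'x' -> {0,2}, take 0 (1->0 ok)
  t4 'x' -> {0,2}, take 2 (0->2 ok)
  t5 'x' -> {0,2}, take 2 (2->2 ok)
  t6 'x' -> {0,2}, take 0 (2->0 ok)
  t7 'x' -> {0,2}, take 2 (0->2 ok)
  t8 'x' -> {0,2}, take 0 (2->0 ok)
  t9 'x' -> {0,2}, take 2 (0->2 ok)
  t10 'x' -> {0,2}, take 2 (2->2 ok)
  t11 'x' -> {0,2}, take 2 (2->2 ok)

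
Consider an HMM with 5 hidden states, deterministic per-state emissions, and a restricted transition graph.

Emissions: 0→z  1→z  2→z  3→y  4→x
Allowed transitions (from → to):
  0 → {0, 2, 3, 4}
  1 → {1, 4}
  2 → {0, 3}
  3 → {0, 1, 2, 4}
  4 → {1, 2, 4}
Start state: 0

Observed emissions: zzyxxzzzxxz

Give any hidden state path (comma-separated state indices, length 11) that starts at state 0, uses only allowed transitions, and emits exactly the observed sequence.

  t0 'z' -> {0,1,2}, take 0 (start)
  t1 'z' -> {0,1,2}, take 2 (0->2 ok)
  t2 'y' -> {3}, take 3 (2->3 ok)
  t3 'x' -> {4}, take 4 (3->4 ok)
  t4 'x' -> {4}, take 4 (4->4 ok)
  t5 'z' -> {0,1,2}, take 1 (4->1 ok)
  t6 'z' -> {0,1,2}, take 1 (1->1 ok)
  t7 'z' -> {0,1,2}, take 1 (1->1 ok)
  t8 'x' -> {4}, take 4 (1->4 ok)
  t9 'x' -> {4}, take 4 (4->4 ok)
  t10 'z' -> {0,1,2}, take 1 (4->1 ok)

0,2,3,4,4,1,1,1,4,4,1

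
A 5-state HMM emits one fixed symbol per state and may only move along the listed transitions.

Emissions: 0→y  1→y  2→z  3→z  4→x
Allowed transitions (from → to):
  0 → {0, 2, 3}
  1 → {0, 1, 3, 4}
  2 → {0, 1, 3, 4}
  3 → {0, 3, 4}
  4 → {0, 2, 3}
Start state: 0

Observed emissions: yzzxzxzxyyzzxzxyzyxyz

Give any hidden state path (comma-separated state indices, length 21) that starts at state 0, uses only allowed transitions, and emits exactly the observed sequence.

0,3,3,4,3,4,2,4,0,0,3,3,4,2,4,0,2,1,4,0,3

  [0] y  {0,1}  => 0  start
  [1] z  {2,3}  => 3  0->3 ok
  [2] z  {2,3}  => 3  3->3 ok
  [3] x  {4}  => 4  3->4 ok
  [4] z  {2,3}  => 3  4->3 ok
  [5] x  {4}  => 4  3->4 ok
  [6] z  {2,3}  => 2  4->2 ok
  [7] x  {4}  => 4  2->4 ok
  [8] y  {0,1}  => 0  4->0 ok
  [9] y  {0,1}  => 0  0->0 ok
  [10] z  {2,3}  => 3  0->3 ok
  [11] z  {2,3}  => 3  3->3 ok
  [12] x  {4}  => 4  3->4 ok
  [13] z  {2,3}  => 2  4->2 ok
  [14] x  {4}  => 4  2->4 ok
  [15] y  {0,1}  => 0  4->0 ok
  [16] z  {2,3}  => 2  0->2 ok
  [17] y  {0,1}  => 1  2->1 ok
  [18] x  {4}  => 4  1->4 ok
  [19] y  {0,1}  => 0  4->0 ok
  [20] z  {2,3}  => 3  0->3 ok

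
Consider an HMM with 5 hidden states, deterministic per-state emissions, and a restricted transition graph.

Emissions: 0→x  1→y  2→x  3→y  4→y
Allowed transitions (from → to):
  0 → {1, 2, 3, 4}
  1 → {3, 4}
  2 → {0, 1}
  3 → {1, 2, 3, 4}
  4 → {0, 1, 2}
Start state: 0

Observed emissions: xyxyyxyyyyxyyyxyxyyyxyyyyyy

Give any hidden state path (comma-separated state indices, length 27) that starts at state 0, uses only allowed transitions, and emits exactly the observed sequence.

  0: obs=x cand={0,2} pick 0 [start]
  1: obs=y cand={1,3,4} pick 4 [0->4 ok]
  2: obs=x cand={0,2} pick 0 [4->0 ok]
  3: obs=y cand={1,3,4} pick 3 [0->3 ok]
  4: obs=y cand={1,3,4} pick 4 [3->4 ok]
  5: obs=x cand={0,2} pick 2 [4->2 ok]
  6: obs=y cand={1,3,4} pick 1 [2->1 ok]
  7: obs=y cand={1,3,4} pick 3 [1->3 ok]
  8: obs=y cand={1,3,4} pick 1 [3->1 ok]
  9: obs=y cand={1,3,4} pick 4 [1->4 ok]
  10: obs=x cand={0,2} pick 2 [4->2 ok]
  11: obs=y cand={1,3,4} pick 1 [2->1 ok]
  12: obs=y cand={1,3,4} pick 3 [1->3 ok]
  13: obs=y cand={1,3,4} pick 4 [3->4 ok]
  14: obs=x cand={0,2} pick 0 [4->0 ok]
  15: obs=y cand={1,3,4} pick 4 [0->4 ok]
  16: obs=x cand={0,2} pick 0 [4->0 ok]
  17: obs=y cand={1,3,4} pick 4 [0->4 ok]
  18: obs=y cand={1,3,4} pick 1 [4->1 ok]
  19: obs=y cand={1,3,4} pick 4 [1->4 ok]
  20: obs=x cand={0,2} pick 2 [4->2 ok]
  21: obs=y cand={1,3,4} pick 1 [2->1 ok]
  22: obs=y cand={1,3,4} pick 3 [1->3 ok]
  23: obs=y cand={1,3,4} pick 1 [3->1 ok]
  24: obs=y cand={1,3,4} pick 3 [1->3 ok]
  25: obs=y cand={1,3,4} pick 1 [3->1 ok]
  26: obs=y cand={1,3,4} pick 3 [1->3 ok]

0,4,0,3,4,2,1,3,1,4,2,1,3,4,0,4,0,4,1,4,2,1,3,1,3,1,3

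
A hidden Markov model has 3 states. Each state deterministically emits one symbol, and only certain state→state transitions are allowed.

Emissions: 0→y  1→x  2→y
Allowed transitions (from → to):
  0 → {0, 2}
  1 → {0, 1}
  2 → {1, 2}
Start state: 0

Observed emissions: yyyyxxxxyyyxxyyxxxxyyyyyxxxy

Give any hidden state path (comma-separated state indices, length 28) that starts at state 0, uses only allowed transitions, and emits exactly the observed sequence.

  pos 0: y in {0,2}, choose 0; start
  pos 1: y in {0,2}, choose 0; 0->0 ok
  pos 2: y in {0,2}, choose 0; 0->0 ok
  pos 3: y in {0,2}, choose 2; 0->2 ok
  pos 4: x in {1}, choose 1; 2->1 ok
  pos 5: x in {1}, choose 1; 1->1 ok
  pos 6: x in {1}, choose 1; 1->1 ok
  pos 7: x in {1}, choose 1; 1->1 ok
  pos 8: y in {0,2}, choose 0; 1->0 ok
  pos 9: y in {0,2}, choose 0; 0->0 ok
  pos 10: y in {0,2}, choose 2; 0->2 ok
  pos 11: x in {1}, choose 1; 2->1 ok
  pos 12: x in {1}, choose 1; 1->1 ok
  pos 13: y in {0,2}, choose 0; 1->0 ok
  pos 14: y in {0,2}, choose 2; 0->2 ok
  pos 15: x in {1}, choose 1; 2->1 ok
  pos 16: x in {1}, choose 1; 1->1 ok
  pos 17: x in {1}, choose 1; 1->1 ok
  pos 18: x in {1}, choose 1; 1->1 ok
  pos 19: y in {0,2}, choose 0; 1->0 ok
  pos 20: y in {0,2}, choose 0; 0->0 ok
  pos 21: y in {0,2}, choose 0; 0->0 ok
  pos 22: y in {0,2}, choose 2; 0->2 ok
  pos 23: y in {0,2}, choose 2; 2->2 ok
  pos 24: x in {1}, choose 1; 2->1 ok
  pos 25: x in {1}, choose 1; 1->1 ok
  pos 26: x in {1}, choose 1; 1->1 ok
  pos 27: y in {0,2}, choose 0; 1->0 ok

0,0,0,2,1,1,1,1,0,0,2,1,1,0,2,1,1,1,1,0,0,0,2,2,1,1,1,0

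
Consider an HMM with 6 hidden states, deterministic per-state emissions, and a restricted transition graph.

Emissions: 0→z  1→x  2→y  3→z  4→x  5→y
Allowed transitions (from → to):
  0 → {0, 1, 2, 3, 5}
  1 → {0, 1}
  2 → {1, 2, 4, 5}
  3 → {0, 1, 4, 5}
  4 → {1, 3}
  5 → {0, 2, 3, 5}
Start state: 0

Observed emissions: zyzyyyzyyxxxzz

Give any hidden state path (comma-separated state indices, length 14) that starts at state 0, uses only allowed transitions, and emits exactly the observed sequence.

  t0 'z' -> {0,3}, take 0 (start)
  t1 'y' -> {2,5}, take 5 (0->5 ok)
  t2 'z' -> {0,3}, take 0 (5->0 ok)
  t3 'y' -> {2,5}, take 2 (0->2 ok)
  t4 'y' -> {2,5}, take 5 (2->5 ok)
  t5 'y' -> {2,5}, take 5 (5->5 ok)
  t6 'z' -> {0,3}, take 3 (5->3 ok)
  t7 'y' -> {2,5}, take 5 (3->5 ok)
  t8 'y' -> {2,5}, take 2 (5->2 ok)
  t9 'x' -> {1,4}, take 1 (2->1 ok)
  t10 'x' -> {1,4}, take 1 (1->1 ok)
  t11 'x' -> {1,4}, take 1 (1->1 ok)
  t12 'z' -> {0,3}, take 0 (1->0 ok)
  t13 'z' -> {0,3}, take 0 (0->0 ok)

0,5,0,2,5,5,3,5,2,1,1,1,0,0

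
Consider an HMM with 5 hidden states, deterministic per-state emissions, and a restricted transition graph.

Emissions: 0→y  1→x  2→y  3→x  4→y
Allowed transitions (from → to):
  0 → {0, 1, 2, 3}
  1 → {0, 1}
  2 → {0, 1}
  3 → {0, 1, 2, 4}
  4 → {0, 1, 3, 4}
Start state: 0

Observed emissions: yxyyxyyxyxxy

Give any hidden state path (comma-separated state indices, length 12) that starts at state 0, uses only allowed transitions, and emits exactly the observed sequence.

0,3,0,2,1,0,2,1,0,1,1,0

  pos 0: y in {0,2,4}, choose 0; start
  pos 1: x in {1,3}, choose 3; 0->3 ok
  pos 2: y in {0,2,4}, choose 0; 3->0 ok
  pos 3: y in {0,2,4}, choose 2; 0->2 ok
  pos 4: x in {1,3}, choose 1; 2->1 ok
  pos 5: y in {0,2,4}, choose 0; 1->0 ok
  pos 6: y in {0,2,4}, choose 2; 0->2 ok
  pos 7: x in {1,3}, choose 1; 2->1 ok
  pos 8: y in {0,2,4}, choose 0; 1->0 ok
  pos 9: x in {1,3}, choose 1; 0->1 ok
  pos 10: x in {1,3}, choose 1; 1->1 ok
  pos 11: y in {0,2,4}, choose 0; 1->0 ok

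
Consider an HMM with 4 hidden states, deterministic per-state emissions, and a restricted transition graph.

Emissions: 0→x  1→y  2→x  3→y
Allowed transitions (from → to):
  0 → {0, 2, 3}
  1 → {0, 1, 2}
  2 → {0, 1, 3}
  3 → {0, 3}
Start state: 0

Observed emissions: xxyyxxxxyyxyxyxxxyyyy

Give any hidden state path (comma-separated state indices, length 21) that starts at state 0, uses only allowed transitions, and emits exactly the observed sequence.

  0: obs=x cand={0,2} pick 0 [start]
  1: obs=x cand={0,2} pick 0 [0->0 ok]
  2: obs=y cand={1,3} pick 3 [0->3 ok]
  3: obs=y cand={1,3} pick 3 [3->3 ok]
  4: obs=x cand={0,2} pick 0 [3->0 ok]
  5: obs=x cand={0,2} pick 2 [0->2 ok]
  6: obs=x cand={0,2} pick 0 [2->0 ok]
  7: obs=x cand={0,2} pick 2 [0->2 ok]
  8: obs=y cand={1,3} pick 1 [2->1 ok]
  9: obs=y cand={1,3} pick 1 [1->1 ok]
  10: obs=x cand={0,2} pick 2 [1->2 ok]
  11: obs=y cand={1,3} pick 1 [2->1 ok]
  12: obs=x cand={0,2} pick 2 [1->2 ok]
  13: obs=y cand={1,3} pick 3 [2->3 ok]
  14: obs=x cand={0,2} pick 0 [3->0 ok]
  15: obs=x cand={0,2} pick 0 [0->0 ok]
  16: obs=x cand={0,2} pick 0 [0->0 ok]
  17: obs=y cand={1,3} pick 3 [0->3 ok]
  18: obs=y cand={1,3} pick 3 [3->3 ok]
  19: obs=y cand={1,3} pick 3 [3->3 ok]
  20: obs=y cand={1,3} pick 3 [3->3 ok]

0,0,3,3,0,2,0,2,1,1,2,1,2,3,0,0,0,3,3,3,3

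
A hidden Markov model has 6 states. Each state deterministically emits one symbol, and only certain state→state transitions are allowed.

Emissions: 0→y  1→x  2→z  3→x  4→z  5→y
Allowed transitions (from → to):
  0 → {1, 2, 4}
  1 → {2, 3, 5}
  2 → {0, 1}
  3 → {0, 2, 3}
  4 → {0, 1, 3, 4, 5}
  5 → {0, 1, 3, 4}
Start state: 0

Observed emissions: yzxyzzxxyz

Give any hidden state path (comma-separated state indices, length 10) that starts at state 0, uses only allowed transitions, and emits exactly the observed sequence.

  [0] y  {0,5}  => 0  start
  [1] z  {2,4}  => 2  0->2 ok
  [2] x  {1,3}  => 1  2->1 ok
  [3] y  {0,5}  => 5  1->5 ok
  [4] z  {2,4}  => 4  5->4 ok
  [5] z  {2,4}  => 4  4->4 ok
  [6] x  {1,3}  => 3  4->3 ok
  [7] x  {1,3}  => 3  3->3 ok
  [8] y  {0,5}  => 0  3->0 ok
  [9] z  {2,4}  => 2  0->2 ok

0,2,1,5,4,4,3,3,0,2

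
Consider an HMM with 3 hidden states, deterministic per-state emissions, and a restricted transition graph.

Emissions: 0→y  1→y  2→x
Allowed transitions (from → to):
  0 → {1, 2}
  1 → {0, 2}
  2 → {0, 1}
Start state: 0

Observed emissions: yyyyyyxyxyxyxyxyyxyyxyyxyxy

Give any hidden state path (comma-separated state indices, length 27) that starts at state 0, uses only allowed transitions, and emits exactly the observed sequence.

  t0 'y' -> {0,1}, take 0 (start)
  t1 'y' -> {0,1}, take 1 (0->1 ok)
  t2 'y' -> {0,1}, take 0 (1->0 ok)
  t3 'y' -> {0,1}, take 1 (0->1 ok)
  t4 'y' -> {0,1}, take 0 (1->0 ok)
  t5 'y' -> {0,1}, take 1 (0->1 ok)
  t6 'x' -> {2}, take 2 (1->2 ok)
  t7 'y' -> {0,1}, take 1 (2->1 ok)
  t8 'x' -> {2}, take 2 (1->2 ok)
  t9 'y' -> {0,1}, take 0 (2->0 ok)
  t10 'x' -> {2}, take 2 (0->2 ok)
  t11 'y' -> {0,1}, take 1 (2->1 ok)
  t12 'x' -> {2}, take 2 (1->2 ok)
  t13 'y' -> {0,1}, take 1 (2->1 ok)
  t14 'x' -> {2}, take 2 (1->2 ok)
  t15 'y' -> {0,1}, take 1 (2->1 ok)
  t16 'y' -> {0,1}, take 0 (1->0 ok)
  t17 'x' -> {2}, take 2 (0->2 ok)
  t18 'y' -> {0,1}, take 0 (2->0 ok)
  t19 'y' -> {0,1}, take 1 (0->1 ok)
  t20 'x' -> {2}, take 2 (1->2 ok)
  t21 'y' -> {0,1}, take 0 (2->0 ok)
  t22 'y' -> {0,1}, take 1 (0->1 ok)
  t23 'x' -> {2}, take 2 (1->2 ok)
  t24 'y' -> {0,1}, take 0 (2->0 ok)
  t25 'x' -> {2}, take 2 (0->2 ok)
  t26 'y' -> {0,1}, take 0 (2->0 ok)

0,1,0,1,0,1,2,1,2,0,2,1,2,1,2,1,0,2,0,1,2,0,1,2,0,2,0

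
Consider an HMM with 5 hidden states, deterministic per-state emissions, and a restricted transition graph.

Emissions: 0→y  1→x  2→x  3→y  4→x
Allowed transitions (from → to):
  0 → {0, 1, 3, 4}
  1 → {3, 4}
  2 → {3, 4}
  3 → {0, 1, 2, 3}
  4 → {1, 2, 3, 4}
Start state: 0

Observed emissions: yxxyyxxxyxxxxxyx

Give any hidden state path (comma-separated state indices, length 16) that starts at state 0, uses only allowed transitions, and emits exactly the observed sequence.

  pos 0: y in {0,3}, choose 0; start
  pos 1: x in {1,2,4}, choose 4; 0->4 ok
  pos 2: x in {1,2,4}, choose 1; 4->1 ok
  pos 3: y in {0,3}, choose 3; 1->3 ok
  pos 4: y in {0,3}, choose 0; 3->0 ok
  pos 5: x in {1,2,4}, choose 4; 0->4 ok
  pos 6: x in {1,2,4}, choose 4; 4->4 ok
  pos 7: x in {1,2,4}, choose 2; 4->2 ok
  pos 8: y in {0,3}, choose 3; 2->3 ok
  pos 9: x in {1,2,4}, choose 2; 3->2 ok
  pos 10: x in {1,2,4}, choose 4; 2->4 ok
  pos 11: x in {1,2,4}, choose 4; 4->4 ok
  pos 12: x in {1,2,4}, choose 4; 4->4 ok
  pos 13: x in {1,2,4}, choose 4; 4->4 ok
  pos 14: y in {0,3}, choose 3; 4->3 ok
  pos 15: x in {1,2,4}, choose 2; 3->2 ok

0,4,1,3,0,4,4,2,3,2,4,4,4,4,3,2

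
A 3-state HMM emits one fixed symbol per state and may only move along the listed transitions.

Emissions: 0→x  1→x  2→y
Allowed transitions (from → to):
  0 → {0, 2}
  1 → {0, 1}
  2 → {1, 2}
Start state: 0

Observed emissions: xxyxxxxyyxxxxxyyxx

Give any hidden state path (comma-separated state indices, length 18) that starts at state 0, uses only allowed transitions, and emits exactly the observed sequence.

  t0 'x' -> {0,1}, take 0 (start)
  t1 'x' -> {0,1}, take 0 (0->0 ok)
  t2 'y' -> {2}, take 2 (0->2 ok)
  t3 'x' -> {0,1}, take 1 (2->1 ok)
  t4 'x' -> {0,1}, take 1 (1->1 ok)
  t5 'x' -> {0,1}, take 1 (1->1 ok)
  t6 'x' -> {0,1}, take 0 (1->0 ok)
  t7 'y' -> {2}, take 2 (0->2 ok)
  t8 'y' -> {2}, take 2 (2->2 ok)
  t9 'x' -> {0,1}, take 1 (2->1 ok)
  t10 'x' -> {0,1}, take 1 (1->1 ok)
  t11 'x' -> {0,1}, take 1 (1->1 ok)
  t12 'x' -> {0,1}, take 0 (1->0 ok)
  t13 'x' -> {0,1}, take 0 (0->0 ok)
  t14 'y' -> {2}, take 2 (0->2 ok)
  t15 'y' -> {2}, take 2 (2->2 ok)
  t16 'x' -> {0,1}, take 1 (2->1 ok)
  t17 'x' -> {0,1}, take 1 (1->1 ok)

0,0,2,1,1,1,0,2,2,1,1,1,0,0,2,2,1,1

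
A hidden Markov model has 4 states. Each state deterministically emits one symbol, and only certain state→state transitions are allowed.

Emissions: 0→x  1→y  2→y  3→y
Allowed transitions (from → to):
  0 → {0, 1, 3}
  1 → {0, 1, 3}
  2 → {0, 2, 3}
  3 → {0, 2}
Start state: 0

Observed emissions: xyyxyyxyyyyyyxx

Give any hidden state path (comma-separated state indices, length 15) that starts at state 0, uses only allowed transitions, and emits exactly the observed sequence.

0,3,2,0,1,1,0,1,3,2,3,2,3,0,0

  pos 0: x in {0}, choose 0; start
  pos 1: y in {1,2,3}, choose 3; 0->3 ok
  pos 2: y in {1,2,3}, choose 2; 3->2 ok
  pos 3: x in {0}, choose 0; 2->0 ok
  pos 4: y in {1,2,3}, choose 1; 0->1 ok
  pos 5: y in {1,2,3}, choose 1; 1->1 ok
  pos 6: x in {0}, choose 0; 1->0 ok
  pos 7: y in {1,2,3}, choose 1; 0->1 ok
  pos 8: y in {1,2,3}, choose 3; 1->3 ok
  pos 9: y in {1,2,3}, choose 2; 3->2 ok
  pos 10: y in {1,2,3}, choose 3; 2->3 ok
  pos 11: y in {1,2,3}, choose 2; 3->2 ok
  pos 12: y in {1,2,3}, choose 3; 2->3 ok
  pos 13: x in {0}, choose 0; 3->0 ok
  pos 14: x in {0}, choose 0; 0->0 ok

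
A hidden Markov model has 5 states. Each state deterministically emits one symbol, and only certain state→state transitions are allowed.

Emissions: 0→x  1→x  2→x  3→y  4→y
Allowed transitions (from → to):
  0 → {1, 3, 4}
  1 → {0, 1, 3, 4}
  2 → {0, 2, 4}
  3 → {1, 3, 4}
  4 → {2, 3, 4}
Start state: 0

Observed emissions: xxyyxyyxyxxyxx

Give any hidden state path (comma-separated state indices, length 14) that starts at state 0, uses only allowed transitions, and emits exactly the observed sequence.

0,1,3,3,1,4,4,2,4,2,0,4,2,2

  0: obs=x cand={0,1,2} pick 0 [start]
  1: obs=x cand={0,1,2} pick 1 [0->1 ok]
  2: obs=y cand={3,4} pick 3 [1->3 ok]
  3: obs=y cand={3,4} pick 3 [3->3 ok]
  4: obs=x cand={0,1,2} pick 1 [3->1 ok]
  5: obs=y cand={3,4} pick 4 [1->4 ok]
  6: obs=y cand={3,4} pick 4 [4->4 ok]
  7: obs=x cand={0,1,2} pick 2 [4->2 ok]
  8: obs=y cand={3,4} pick 4 [2->4 ok]
  9: obs=x cand={0,1,2} pick 2 [4->2 ok]
  10: obs=x cand={0,1,2} pick 0 [2->0 ok]
  11: obs=y cand={3,4} pick 4 [0->4 ok]
  12: obs=x cand={0,1,2} pick 2 [4->2 ok]
  13: obs=x cand={0,1,2} pick 2 [2->2 ok]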